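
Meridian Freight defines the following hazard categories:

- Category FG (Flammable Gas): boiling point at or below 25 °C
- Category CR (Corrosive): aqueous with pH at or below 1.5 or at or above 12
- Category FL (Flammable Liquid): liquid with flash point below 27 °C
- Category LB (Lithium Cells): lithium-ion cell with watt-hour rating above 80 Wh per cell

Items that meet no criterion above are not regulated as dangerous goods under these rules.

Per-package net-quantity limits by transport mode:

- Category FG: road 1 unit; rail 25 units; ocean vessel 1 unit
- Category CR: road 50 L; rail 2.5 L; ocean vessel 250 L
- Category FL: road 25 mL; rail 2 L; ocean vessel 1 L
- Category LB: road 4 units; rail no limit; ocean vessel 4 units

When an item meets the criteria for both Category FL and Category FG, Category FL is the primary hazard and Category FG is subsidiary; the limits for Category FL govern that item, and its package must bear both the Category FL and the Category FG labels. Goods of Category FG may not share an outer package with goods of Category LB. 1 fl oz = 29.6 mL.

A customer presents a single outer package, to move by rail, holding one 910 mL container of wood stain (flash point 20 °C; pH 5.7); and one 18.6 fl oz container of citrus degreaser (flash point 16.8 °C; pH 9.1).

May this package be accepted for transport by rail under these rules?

Wood stain: flash point 20 °C < 27 °C → Category FL (Flammable Liquid).
The citrus degreaser has flash point 16.8 °C, which is < 27 °C, so it is Category FL (Flammable Liquid).
Total Category FL: 910 mL + (one 18.6 fl oz container = 550.56 mL) = 1460.56 mL.
That is within the Category FL rail limit of 2 L.

Yes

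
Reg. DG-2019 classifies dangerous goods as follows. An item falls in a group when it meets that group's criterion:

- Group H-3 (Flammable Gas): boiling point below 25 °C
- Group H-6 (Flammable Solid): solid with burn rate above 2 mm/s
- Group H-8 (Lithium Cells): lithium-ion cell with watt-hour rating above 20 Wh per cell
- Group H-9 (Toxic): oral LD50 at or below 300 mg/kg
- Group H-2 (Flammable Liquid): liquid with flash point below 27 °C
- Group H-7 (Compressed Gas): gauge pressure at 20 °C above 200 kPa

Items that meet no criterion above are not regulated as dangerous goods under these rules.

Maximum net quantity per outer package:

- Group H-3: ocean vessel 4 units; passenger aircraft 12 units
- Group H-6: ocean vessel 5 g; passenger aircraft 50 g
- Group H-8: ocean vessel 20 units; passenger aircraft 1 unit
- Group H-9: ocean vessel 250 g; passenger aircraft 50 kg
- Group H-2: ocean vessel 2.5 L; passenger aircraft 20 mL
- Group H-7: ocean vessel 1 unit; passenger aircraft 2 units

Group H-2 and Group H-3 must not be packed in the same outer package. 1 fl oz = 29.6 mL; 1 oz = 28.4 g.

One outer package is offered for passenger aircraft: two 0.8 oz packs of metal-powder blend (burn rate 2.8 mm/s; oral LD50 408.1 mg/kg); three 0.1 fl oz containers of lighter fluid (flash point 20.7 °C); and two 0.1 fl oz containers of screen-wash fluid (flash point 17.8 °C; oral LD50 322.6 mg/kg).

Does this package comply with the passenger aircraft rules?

Metal-powder blend: burn rate 2.8 mm/s > 2 mm/s → Group H-6 (Flammable Solid).
Flash point 20.7 °C meets the Group H-2 criterion (Flammable Liquid), so the lighter fluid is Group H-2.
With flash point 17.8 °C (< 27 °C), the screen-wash fluid falls in Group H-2.
Group H-2 net quantity: (three 0.1 fl oz containers = 8.88 mL) + (two 0.1 fl oz containers = 5.92 mL) = 14.8 mL.
14.8 mL ≤ 20 mL (passenger aircraft limit, Group H-2) — within limit.
Group H-6 quantity: two 0.8 oz packs = 45.44 g.
45.44 g ≤ 50 g (passenger aircraft limit, Group H-6) — within limit.
The segregation rule (Group H-2 with Group H-3) does not apply to Group H-2 with Group H-6.
Every hazard group is within its passenger aircraft limit and no segregation rule is violated.

Yes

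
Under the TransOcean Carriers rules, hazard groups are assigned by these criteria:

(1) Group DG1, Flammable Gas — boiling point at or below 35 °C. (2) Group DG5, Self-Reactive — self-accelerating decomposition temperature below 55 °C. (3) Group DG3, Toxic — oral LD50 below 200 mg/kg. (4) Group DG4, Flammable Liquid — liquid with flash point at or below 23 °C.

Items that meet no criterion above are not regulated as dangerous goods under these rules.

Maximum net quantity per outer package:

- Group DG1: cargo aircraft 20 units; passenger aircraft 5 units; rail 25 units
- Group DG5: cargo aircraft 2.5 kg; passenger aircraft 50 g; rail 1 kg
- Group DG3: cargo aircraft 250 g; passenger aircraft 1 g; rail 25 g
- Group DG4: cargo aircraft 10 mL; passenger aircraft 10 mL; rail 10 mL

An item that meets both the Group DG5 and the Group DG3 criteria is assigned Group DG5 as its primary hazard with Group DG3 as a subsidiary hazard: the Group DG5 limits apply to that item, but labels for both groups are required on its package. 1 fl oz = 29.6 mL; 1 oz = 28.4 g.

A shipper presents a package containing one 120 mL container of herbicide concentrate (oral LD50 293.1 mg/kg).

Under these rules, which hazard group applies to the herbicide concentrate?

oral LD50 293.1 mg/kg is not below 200 mg/kg, so Group DG3 does not apply.
No criterion is met, so the item is not regulated.

Not regulated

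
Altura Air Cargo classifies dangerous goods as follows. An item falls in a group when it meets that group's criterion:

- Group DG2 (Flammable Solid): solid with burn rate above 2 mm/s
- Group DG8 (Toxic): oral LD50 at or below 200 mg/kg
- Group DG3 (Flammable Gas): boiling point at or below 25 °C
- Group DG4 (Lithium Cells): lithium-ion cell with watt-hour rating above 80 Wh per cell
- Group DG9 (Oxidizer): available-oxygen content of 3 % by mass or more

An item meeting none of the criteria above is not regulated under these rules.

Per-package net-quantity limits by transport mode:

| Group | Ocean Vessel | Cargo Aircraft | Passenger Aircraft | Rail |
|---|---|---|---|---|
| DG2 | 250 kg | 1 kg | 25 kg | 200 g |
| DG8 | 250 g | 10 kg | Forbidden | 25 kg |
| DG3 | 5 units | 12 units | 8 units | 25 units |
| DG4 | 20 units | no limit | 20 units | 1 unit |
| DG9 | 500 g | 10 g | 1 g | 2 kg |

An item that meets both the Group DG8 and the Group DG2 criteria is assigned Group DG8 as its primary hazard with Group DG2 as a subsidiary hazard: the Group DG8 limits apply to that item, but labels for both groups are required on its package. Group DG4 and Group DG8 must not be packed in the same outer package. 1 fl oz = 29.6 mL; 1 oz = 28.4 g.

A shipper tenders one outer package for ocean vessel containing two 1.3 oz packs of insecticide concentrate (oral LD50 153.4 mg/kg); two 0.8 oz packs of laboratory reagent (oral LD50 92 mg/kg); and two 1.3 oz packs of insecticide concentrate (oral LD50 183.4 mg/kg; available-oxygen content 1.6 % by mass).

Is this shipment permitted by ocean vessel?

Oral LD50 153.4 mg/kg meets the Group DG8 criterion (Toxic), so the insecticide concentrate is Group DG8.
The laboratory reagent has oral LD50 92 mg/kg, which is ≤ 200 mg/kg, so it is Group DG8 (Toxic).
Insecticide concentrate: oral LD50 183.4 mg/kg ≤ 200 mg/kg → Group DG8 (Toxic).
Total Group DG8: (two 1.3 oz packs = 73.84 g) + (two 0.8 oz packs = 45.44 g) + (two 1.3 oz packs = 73.84 g) = 193.12 g.
That is within the Group DG8 ocean vessel limit of 250 g.

Yes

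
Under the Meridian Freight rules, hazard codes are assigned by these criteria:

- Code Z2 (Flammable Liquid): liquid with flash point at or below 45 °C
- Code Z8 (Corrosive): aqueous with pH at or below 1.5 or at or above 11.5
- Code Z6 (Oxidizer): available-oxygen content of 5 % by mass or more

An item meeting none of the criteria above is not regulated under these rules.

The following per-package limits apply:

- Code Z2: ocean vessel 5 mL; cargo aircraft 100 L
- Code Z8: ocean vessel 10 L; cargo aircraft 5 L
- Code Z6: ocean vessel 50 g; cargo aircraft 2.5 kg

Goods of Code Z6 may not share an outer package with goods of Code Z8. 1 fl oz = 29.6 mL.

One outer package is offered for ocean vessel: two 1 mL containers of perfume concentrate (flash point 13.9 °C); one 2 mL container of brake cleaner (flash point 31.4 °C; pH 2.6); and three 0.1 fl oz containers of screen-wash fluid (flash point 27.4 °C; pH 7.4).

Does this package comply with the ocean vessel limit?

Flash point 13.9 °C meets the Code Z2 criterion (Flammable Liquid), so the perfume concentrate is Code Z2.
Flash point 31.4 °C meets the Code Z2 criterion (Flammable Liquid), so the brake cleaner is Code Z2.
The screen-wash fluid has flash point 27.4 °C, which is ≤ 45 °C, so it is Code Z2 (Flammable Liquid).
Total Code Z2: (two 1 mL containers = 2 mL) + 2 mL + (three 0.1 fl oz containers = 8.88 mL) = 12.88 mL.
12.88 mL > 5 mL (ocean vessel limit, Code Z2) — over the limit.

No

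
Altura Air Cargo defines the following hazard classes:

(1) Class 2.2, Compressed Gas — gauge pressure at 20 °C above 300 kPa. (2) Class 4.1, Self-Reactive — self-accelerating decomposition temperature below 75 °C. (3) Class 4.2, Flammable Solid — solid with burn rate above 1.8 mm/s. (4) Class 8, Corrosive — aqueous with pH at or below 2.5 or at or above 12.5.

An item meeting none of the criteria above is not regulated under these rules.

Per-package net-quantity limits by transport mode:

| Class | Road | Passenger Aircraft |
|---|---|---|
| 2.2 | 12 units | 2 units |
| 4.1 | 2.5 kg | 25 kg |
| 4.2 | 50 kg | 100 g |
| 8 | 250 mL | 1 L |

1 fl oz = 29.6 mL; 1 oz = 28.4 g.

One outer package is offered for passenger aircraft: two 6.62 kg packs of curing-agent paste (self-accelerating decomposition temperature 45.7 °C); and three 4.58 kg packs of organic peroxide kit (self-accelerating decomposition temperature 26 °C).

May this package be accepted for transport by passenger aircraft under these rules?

No

Self-accelerating decomposition temperature 45.7 °C meets the Class 4.1 criterion (Self-Reactive), so the curing-agent paste is Class 4.1.
With self-accelerating decomposition temperature 26 °C (< 75 °C), the organic peroxide kit falls in Class 4.1.
Class 4.1 net quantity: (two 6.62 kg packs = 13.24 kg) + (three 4.58 kg packs = 13.74 kg) = 26.98 kg.
That exceeds the Class 4.1 passenger aircraft limit of 25 kg.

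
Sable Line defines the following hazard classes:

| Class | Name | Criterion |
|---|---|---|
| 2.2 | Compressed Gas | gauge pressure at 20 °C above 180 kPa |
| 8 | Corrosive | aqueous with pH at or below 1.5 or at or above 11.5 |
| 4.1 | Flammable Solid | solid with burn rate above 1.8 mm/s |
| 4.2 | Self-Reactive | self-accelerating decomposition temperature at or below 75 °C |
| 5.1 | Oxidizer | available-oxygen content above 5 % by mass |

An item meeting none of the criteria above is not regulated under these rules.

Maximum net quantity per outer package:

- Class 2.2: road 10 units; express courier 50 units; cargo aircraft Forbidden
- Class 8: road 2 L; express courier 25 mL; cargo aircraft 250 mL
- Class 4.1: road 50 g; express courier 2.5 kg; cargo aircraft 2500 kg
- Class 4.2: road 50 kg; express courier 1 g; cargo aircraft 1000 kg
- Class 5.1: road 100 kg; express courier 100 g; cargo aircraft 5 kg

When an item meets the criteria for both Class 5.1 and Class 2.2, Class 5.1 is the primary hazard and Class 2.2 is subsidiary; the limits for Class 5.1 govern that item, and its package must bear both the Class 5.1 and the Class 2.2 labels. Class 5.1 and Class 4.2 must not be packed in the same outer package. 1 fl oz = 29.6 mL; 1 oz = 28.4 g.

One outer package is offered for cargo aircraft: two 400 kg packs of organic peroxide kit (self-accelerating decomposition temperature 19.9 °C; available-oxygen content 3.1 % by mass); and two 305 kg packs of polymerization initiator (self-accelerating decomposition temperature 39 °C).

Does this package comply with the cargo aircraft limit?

With self-accelerating decomposition temperature 19.9 °C (≤ 75 °C), the organic peroxide kit falls in Class 4.2.
The polymerization initiator has self-accelerating decomposition temperature 39 °C, which is ≤ 75 °C, so it is Class 4.2 (Self-Reactive).
Total Class 4.2: (two 400 kg packs = 800 kg) + (two 305 kg packs = 610 kg) = 1410 kg.
That exceeds the Class 4.2 cargo aircraft limit of 1000 kg.

No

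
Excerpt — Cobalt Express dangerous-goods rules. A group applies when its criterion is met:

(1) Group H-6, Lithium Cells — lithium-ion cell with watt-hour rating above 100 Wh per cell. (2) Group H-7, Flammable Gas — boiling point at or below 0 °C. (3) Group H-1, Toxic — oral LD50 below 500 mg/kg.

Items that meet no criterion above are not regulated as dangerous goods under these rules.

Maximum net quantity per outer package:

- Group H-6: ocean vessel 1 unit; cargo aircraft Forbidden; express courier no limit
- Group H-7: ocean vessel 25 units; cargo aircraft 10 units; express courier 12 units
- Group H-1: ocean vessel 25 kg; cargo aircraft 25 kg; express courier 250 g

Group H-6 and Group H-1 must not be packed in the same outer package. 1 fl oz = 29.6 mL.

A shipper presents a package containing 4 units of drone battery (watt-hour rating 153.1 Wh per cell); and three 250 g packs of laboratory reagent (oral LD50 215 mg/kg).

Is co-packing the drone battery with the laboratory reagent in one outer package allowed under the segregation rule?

No

The drone battery has watt-hour rating 153.1 Wh per cell, which is > 100 Wh per cell, so it is Group H-6 (Lithium Cells).
The laboratory reagent has oral LD50 215 mg/kg, which is < 500 mg/kg, so it is Group H-1 (Toxic).
Group H-6 and Group H-1 may not share an outer package.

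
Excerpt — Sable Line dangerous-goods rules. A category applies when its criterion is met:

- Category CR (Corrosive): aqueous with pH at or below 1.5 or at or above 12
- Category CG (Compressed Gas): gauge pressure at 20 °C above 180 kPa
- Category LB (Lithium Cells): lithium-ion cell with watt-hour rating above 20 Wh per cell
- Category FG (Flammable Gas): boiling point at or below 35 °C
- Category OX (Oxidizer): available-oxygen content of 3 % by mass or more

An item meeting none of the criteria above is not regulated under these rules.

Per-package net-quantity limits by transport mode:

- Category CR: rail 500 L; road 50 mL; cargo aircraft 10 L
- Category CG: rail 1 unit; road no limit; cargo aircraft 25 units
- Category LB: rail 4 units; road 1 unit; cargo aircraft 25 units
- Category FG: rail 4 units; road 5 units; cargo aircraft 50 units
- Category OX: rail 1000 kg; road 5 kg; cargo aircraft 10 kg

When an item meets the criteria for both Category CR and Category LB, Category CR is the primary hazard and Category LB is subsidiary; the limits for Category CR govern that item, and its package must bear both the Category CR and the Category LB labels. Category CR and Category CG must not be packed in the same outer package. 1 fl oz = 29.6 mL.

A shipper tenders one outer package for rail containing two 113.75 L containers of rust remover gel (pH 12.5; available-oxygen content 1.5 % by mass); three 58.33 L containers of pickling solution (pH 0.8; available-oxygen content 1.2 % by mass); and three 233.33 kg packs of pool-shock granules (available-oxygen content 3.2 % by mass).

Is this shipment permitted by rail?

pH 12.5 meets the Category CR criterion (Corrosive), so the rust remover gel is Category CR.
pH 0.8 meets the Category CR criterion (Corrosive), so the pickling solution is Category CR.
With available-oxygen content 3.2 % by mass (≥ 3 % by mass), the pool-shock granules fall in Category OX.
Total Category CR: (two 113.75 L containers = 227.5 L) + (three 58.33 L containers = 174.99 L) = 402.49 L.
That is within the Category CR rail limit of 500 L.
Category OX quantity: three 233.33 kg packs = 699.99 kg.
699.99 kg is within the rail limit of 1000 kg for Category OX.
The segregation rule (Category CR with Category CG) does not apply to Category CR with Category OX.
Every hazard category is within its rail limit and no segregation rule is violated.

Yes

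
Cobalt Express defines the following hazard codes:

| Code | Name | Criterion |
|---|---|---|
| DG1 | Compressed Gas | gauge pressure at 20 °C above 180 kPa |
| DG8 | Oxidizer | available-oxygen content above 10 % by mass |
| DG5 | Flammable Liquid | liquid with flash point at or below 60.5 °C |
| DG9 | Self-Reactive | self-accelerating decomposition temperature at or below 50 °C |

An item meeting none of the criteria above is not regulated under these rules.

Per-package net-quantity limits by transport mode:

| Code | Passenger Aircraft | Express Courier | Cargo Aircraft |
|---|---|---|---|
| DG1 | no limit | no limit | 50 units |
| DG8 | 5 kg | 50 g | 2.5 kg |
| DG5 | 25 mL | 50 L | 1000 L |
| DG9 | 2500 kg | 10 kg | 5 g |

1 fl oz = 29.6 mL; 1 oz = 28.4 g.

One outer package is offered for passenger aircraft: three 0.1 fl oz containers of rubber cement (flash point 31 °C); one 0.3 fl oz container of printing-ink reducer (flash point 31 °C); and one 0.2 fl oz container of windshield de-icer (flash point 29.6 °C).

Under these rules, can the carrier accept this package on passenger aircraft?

The rubber cement has flash point 31 °C, which is ≤ 60.5 °C, so it is Code DG5 (Flammable Liquid).
With flash point 31 °C (≤ 60.5 °C), the printing-ink reducer falls in Code DG5.
The windshield de-icer has flash point 29.6 °C, which is ≤ 60.5 °C, so it is Code DG5 (Flammable Liquid).
Code DG5 net quantity: (three 0.1 fl oz containers = 8.88 mL) + (one 0.3 fl oz container = 8.88 mL) + (one 0.2 fl oz container = 5.92 mL) = 23.68 mL.
That is within the Code DG5 passenger aircraft limit of 25 mL.

Yes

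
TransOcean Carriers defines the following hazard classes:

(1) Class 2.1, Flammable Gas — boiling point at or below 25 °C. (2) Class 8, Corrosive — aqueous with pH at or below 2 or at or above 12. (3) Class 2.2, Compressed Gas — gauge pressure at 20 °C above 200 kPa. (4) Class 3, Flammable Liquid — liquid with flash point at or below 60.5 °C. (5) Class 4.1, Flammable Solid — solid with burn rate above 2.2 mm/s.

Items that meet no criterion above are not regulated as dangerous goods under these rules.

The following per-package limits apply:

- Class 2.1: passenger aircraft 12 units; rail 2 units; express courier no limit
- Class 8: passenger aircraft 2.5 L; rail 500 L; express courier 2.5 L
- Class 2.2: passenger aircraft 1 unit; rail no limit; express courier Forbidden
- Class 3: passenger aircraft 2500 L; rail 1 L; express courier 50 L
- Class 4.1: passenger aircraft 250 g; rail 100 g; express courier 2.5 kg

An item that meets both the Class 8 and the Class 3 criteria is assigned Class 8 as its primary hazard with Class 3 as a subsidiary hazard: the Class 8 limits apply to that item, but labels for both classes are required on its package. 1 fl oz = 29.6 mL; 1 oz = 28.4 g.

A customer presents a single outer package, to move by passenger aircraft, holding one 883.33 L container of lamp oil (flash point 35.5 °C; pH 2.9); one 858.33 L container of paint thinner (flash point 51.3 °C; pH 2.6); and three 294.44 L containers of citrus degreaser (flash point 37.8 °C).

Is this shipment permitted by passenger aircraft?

Flash point 35.5 °C meets the Class 3 criterion (Flammable Liquid), so the lamp oil is Class 3.
With flash point 51.3 °C (≤ 60.5 °C), the paint thinner falls in Class 3.
The citrus degreaser has flash point 37.8 °C, which is ≤ 60.5 °C, so it is Class 3 (Flammable Liquid).
Total Class 3: 883.33 L + 858.33 L + (three 294.44 L containers = 883.32 L) = 2624.98 L.
That exceeds the Class 3 passenger aircraft limit of 2500 L.

No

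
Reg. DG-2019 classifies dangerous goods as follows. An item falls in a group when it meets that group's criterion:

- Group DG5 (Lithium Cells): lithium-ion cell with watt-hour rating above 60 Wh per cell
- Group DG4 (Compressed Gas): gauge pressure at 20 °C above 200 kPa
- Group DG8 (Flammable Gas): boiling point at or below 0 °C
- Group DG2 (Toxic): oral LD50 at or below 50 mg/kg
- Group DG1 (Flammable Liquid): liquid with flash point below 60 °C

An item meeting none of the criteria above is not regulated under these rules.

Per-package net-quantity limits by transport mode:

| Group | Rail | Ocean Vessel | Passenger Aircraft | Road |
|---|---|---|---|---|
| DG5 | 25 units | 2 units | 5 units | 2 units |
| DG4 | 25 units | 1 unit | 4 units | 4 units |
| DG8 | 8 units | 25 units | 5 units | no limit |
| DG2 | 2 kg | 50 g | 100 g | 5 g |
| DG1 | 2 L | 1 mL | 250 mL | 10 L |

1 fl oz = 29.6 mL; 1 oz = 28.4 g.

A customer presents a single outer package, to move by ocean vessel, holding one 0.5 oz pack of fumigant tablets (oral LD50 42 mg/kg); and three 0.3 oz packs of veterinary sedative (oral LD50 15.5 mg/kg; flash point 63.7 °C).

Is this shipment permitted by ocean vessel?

Fumigant tablets: oral LD50 42 mg/kg ≤ 50 mg/kg → Group DG2 (Toxic).
Oral LD50 15.5 mg/kg meets the Group DG2 criterion (Toxic), so the veterinary sedative is Group DG2.
Group DG2 net quantity: (one 0.5 oz pack = 14.2 g) + (three 0.3 oz packs = 25.56 g) = 39.76 g.
39.76 g ≤ 50 g (ocean vessel limit, Group DG2) — within limit.

Yes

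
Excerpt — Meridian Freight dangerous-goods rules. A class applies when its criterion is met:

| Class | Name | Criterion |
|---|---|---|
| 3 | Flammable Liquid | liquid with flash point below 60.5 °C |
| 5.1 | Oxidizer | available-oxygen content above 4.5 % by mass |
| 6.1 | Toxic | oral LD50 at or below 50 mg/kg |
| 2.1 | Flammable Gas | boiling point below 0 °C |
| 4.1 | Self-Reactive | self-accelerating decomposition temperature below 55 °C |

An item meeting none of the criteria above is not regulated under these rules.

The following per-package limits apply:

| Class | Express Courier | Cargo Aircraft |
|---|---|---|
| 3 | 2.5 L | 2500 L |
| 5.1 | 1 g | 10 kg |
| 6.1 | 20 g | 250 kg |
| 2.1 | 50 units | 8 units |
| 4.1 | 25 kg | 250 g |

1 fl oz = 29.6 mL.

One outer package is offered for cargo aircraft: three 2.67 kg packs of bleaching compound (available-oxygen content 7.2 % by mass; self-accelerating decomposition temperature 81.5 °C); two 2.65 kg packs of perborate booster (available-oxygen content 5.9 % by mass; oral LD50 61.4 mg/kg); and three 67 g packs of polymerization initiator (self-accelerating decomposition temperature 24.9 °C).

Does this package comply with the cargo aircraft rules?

The bleaching compound has available-oxygen content 7.2 % by mass, which is > 4.5 % by mass, so it is Class 5.1 (Oxidizer).
Perborate booster: available-oxygen content 5.9 % by mass > 4.5 % by mass → Class 5.1 (Oxidizer).
Self-accelerating decomposition temperature 24.9 °C meets the Class 4.1 criterion (Self-Reactive), so the polymerization initiator is Class 4.1.
Class 5.1 net quantity: (three 2.67 kg packs = 8.01 kg) + (two 2.65 kg packs = 5.3 kg) = 13.31 kg.
13.31 kg exceeds the cargo aircraft limit of 10 kg for Class 5.1.
Class 4.1 quantity: three 67 g packs = 201 g.
201 g ≤ 250 g (cargo aircraft limit, Class 4.1) — within limit.

No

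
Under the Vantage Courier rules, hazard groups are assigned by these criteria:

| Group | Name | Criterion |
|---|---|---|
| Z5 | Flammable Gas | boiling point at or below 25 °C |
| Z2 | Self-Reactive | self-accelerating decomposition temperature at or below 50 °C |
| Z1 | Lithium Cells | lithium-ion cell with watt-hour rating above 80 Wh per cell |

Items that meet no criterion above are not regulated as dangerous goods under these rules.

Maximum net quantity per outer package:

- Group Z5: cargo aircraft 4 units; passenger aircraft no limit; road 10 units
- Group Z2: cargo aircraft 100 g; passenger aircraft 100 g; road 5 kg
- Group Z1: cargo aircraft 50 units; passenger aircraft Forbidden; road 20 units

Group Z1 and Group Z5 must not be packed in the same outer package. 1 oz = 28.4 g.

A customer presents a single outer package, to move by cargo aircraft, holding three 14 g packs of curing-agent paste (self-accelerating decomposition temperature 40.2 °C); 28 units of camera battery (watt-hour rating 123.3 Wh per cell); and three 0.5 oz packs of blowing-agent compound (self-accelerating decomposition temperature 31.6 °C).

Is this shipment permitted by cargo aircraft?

With self-accelerating decomposition temperature 40.2 °C (≤ 50 °C), the curing-agent paste falls in Group Z2.
Watt-hour rating 123.3 Wh per cell meets the Group Z1 criterion (Lithium Cells), so the camera battery is Group Z1.
Blowing-agent compound: self-accelerating decomposition temperature 31.6 °C ≤ 50 °C → Group Z2 (Self-Reactive).
Group Z1 quantity: 28 units.
28 units ≤ 50 units (cargo aircraft limit, Group Z1) — within limit.
Total Group Z2: (three 14 g packs = 42 g) + (three 0.5 oz packs = 42.6 g) = 84.6 g.
84.6 g ≤ 100 g (cargo aircraft limit, Group Z2) — within limit.
The segregation rule (Group Z1 with Group Z5) does not apply to Group Z1 with Group Z2.
Every hazard group is within its cargo aircraft limit and no segregation rule is violated.

Yes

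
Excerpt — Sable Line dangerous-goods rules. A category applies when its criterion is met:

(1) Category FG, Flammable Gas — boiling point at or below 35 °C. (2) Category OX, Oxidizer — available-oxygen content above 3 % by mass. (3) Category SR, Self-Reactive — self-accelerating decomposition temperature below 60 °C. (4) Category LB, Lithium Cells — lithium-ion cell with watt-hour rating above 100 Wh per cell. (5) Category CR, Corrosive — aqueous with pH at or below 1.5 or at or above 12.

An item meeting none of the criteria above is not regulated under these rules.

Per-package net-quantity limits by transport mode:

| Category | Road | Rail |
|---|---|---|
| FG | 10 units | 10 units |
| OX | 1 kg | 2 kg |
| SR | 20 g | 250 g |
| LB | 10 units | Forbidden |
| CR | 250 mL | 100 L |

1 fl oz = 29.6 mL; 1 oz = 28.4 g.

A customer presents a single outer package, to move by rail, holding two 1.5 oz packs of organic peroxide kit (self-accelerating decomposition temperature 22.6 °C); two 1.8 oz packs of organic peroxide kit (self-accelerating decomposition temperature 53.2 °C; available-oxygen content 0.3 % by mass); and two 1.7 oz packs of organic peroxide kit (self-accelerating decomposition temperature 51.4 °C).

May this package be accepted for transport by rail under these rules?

Self-accelerating decomposition temperature 22.6 °C meets the Category SR criterion (Self-Reactive), so the organic peroxide kit is Category SR.
With self-accelerating decomposition temperature 53.2 °C (< 60 °C), the organic peroxide kit falls in Category SR.
Self-accelerating decomposition temperature 51.4 °C meets the Category SR criterion (Self-Reactive), so the organic peroxide kit is Category SR.
Category SR net quantity: (two 1.5 oz packs = 85.2 g) + (two 1.8 oz packs = 102.24 g) + (two 1.7 oz packs = 96.56 g) = 284 g.
284 g > 250 g (rail limit, Category SR) — over the limit.

No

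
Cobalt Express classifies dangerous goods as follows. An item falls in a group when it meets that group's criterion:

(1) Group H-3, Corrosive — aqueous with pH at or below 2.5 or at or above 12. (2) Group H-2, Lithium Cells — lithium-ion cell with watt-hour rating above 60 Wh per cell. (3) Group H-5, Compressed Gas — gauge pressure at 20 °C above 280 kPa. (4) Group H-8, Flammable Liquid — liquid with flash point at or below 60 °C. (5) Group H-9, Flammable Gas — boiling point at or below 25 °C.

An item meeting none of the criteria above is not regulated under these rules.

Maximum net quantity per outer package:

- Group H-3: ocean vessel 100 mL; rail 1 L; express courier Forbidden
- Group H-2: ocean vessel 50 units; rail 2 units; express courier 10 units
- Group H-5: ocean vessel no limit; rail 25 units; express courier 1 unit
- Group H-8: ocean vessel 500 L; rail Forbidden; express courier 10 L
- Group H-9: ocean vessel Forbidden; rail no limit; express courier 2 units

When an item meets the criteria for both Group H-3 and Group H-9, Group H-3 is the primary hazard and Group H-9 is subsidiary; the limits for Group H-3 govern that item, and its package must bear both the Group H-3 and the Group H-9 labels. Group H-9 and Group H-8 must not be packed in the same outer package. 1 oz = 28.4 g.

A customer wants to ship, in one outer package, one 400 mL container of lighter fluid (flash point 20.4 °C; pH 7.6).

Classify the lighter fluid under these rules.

Flash point 20.4 °C meets the Group H-8 criterion (Flammable Liquid), so the lighter fluid is Group H-8.

Group H-8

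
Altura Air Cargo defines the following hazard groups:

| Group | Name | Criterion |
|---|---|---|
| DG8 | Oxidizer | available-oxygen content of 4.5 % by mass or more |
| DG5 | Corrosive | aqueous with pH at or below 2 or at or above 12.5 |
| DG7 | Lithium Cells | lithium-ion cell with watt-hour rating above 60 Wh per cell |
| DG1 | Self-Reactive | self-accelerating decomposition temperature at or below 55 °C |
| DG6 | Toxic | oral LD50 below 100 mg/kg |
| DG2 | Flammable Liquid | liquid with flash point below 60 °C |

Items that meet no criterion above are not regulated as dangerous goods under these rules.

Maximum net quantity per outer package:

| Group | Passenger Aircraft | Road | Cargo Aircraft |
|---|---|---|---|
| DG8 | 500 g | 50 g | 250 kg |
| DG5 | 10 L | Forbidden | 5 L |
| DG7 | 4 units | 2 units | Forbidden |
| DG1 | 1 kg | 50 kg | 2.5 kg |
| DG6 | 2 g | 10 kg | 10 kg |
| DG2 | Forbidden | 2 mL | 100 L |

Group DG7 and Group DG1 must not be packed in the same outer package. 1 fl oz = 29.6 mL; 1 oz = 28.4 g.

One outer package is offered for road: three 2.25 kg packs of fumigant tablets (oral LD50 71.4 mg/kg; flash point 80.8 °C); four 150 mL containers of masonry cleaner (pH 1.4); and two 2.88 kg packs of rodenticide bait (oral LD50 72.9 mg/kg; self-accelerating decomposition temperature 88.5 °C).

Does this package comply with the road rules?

Oral LD50 71.4 mg/kg meets the Group DG6 criterion (Toxic), so the fumigant tablets are Group DG6.
With pH 1.4 (≤ 2), the masonry cleaner falls in Group DG5.
With oral LD50 72.9 mg/kg (< 100 mg/kg), the rodenticide bait falls in Group DG6.
Group DG6 net quantity: (three 2.25 kg packs = 6.75 kg) + (two 2.88 kg packs = 5.76 kg) = 12.51 kg.
That exceeds the Group DG6 road limit of 10 kg.
Group DG5 quantity: four 150 mL containers = 600 mL.
By road, Group DG5 is Forbidden regardless of quantity.
The segregation rule (Group DG7 with Group DG1) does not apply to Group DG6 with Group DG5.

No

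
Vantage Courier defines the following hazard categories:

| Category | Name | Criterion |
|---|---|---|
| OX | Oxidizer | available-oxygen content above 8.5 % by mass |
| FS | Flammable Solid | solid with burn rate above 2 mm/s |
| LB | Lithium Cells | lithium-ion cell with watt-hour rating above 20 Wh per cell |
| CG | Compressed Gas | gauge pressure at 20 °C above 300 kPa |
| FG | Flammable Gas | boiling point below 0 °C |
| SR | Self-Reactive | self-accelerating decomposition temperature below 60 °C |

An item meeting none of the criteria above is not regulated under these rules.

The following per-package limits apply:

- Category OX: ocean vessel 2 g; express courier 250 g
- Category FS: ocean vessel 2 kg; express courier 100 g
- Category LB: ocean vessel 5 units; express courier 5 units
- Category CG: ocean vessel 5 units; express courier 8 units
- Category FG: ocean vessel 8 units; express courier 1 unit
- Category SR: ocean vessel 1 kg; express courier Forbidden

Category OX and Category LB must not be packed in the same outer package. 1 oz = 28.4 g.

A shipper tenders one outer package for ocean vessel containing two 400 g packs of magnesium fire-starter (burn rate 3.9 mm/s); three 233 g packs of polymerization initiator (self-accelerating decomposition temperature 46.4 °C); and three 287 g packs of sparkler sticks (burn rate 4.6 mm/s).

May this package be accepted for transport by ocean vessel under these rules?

Yes

The magnesium fire-starter has burn rate 3.9 mm/s, which is > 2 mm/s, so it is Category FS (Flammable Solid).
Polymerization initiator: self-accelerating decomposition temperature 46.4 °C < 60 °C → Category SR (Self-Reactive).
With burn rate 4.6 mm/s (> 2 mm/s), the sparkler sticks fall in Category FS.
Category FS net quantity: (two 400 g packs = 800 g) + (three 287 g packs = 861 g) = 1.661 kg.
1.661 kg ≤ 2 kg (ocean vessel limit, Category FS) — within limit.
Category SR quantity: three 233 g packs = 699 g.
That is within the Category SR ocean vessel limit of 1 kg.
The segregation rule (Category OX with Category LB) does not apply to Category FS with Category SR.
Every hazard category is within its ocean vessel limit and no segregation rule is violated.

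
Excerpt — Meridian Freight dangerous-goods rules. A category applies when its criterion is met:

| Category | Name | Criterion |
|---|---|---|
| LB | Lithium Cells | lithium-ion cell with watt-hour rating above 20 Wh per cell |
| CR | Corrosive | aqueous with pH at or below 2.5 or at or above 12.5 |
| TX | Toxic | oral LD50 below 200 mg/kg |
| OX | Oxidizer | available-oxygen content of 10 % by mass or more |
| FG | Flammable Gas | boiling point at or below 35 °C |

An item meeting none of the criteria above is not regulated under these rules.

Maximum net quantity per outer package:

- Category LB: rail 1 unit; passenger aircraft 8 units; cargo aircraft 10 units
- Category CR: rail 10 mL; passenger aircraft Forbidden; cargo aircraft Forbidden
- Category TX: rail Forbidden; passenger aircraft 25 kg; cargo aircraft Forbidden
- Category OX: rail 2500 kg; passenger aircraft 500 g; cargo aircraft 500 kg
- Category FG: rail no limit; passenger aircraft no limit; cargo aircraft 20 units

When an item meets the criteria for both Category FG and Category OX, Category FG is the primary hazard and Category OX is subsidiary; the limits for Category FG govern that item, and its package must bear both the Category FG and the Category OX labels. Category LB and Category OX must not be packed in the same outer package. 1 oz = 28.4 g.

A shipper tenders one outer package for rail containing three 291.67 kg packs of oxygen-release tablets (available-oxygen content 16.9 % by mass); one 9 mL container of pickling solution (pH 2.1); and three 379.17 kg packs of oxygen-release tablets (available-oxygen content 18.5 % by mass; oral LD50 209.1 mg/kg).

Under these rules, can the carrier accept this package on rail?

Yes

Available-oxygen content 16.9 % by mass meets the Category OX criterion (Oxidizer), so the oxygen-release tablets are Category OX.
Pickling solution: pH 2.1 ≤ 2.5 → Category CR (Corrosive).
With available-oxygen content 18.5 % by mass (≥ 10 % by mass), the oxygen-release tablets fall in Category OX.
Category OX net quantity: (three 291.67 kg packs = 875.01 kg) + (three 379.17 kg packs = 1137.51 kg) = 2012.52 kg.
2012.52 kg is within the rail limit of 2500 kg for Category OX.
Category CR quantity: 9 mL.
That is within the Category CR rail limit of 10 mL.
The segregation rule (Category LB with Category OX) does not apply to Category OX with Category CR.
Every hazard category is within its rail limit and no segregation rule is violated.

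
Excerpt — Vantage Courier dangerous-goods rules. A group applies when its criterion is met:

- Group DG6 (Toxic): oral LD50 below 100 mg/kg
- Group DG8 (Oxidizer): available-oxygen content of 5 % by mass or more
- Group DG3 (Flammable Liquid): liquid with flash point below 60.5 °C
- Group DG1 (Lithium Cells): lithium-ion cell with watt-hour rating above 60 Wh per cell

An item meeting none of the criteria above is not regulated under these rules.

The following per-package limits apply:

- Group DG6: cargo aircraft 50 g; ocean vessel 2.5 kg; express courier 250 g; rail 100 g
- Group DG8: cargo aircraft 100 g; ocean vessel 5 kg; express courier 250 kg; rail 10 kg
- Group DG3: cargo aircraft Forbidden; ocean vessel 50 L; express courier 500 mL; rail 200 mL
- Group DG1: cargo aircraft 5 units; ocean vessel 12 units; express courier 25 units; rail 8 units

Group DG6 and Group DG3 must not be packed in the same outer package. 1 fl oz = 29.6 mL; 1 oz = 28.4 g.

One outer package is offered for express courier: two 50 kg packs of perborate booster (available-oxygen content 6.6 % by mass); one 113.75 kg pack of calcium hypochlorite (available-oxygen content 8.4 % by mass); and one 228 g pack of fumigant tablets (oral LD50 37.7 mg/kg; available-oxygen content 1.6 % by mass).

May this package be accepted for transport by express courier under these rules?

The perborate booster has available-oxygen content 6.6 % by mass, which is ≥ 5 % by mass, so it is Group DG8 (Oxidizer).
With available-oxygen content 8.4 % by mass (≥ 5 % by mass), the calcium hypochlorite falls in Group DG8.
With oral LD50 37.7 mg/kg (< 100 mg/kg), the fumigant tablets fall in Group DG6.
Group DG6 quantity: 228 g.
228 g ≤ 250 g (express courier limit, Group DG6) — within limit.
Total Group DG8: (two 50 kg packs = 100 kg) + 113.75 kg = 213.75 kg.
213.75 kg ≤ 250 kg (express courier limit, Group DG8) — within limit.
The segregation rule (Group DG6 with Group DG3) does not apply to Group DG6 with Group DG8.
Every hazard group is within its express courier limit and no segregation rule is violated.

Yes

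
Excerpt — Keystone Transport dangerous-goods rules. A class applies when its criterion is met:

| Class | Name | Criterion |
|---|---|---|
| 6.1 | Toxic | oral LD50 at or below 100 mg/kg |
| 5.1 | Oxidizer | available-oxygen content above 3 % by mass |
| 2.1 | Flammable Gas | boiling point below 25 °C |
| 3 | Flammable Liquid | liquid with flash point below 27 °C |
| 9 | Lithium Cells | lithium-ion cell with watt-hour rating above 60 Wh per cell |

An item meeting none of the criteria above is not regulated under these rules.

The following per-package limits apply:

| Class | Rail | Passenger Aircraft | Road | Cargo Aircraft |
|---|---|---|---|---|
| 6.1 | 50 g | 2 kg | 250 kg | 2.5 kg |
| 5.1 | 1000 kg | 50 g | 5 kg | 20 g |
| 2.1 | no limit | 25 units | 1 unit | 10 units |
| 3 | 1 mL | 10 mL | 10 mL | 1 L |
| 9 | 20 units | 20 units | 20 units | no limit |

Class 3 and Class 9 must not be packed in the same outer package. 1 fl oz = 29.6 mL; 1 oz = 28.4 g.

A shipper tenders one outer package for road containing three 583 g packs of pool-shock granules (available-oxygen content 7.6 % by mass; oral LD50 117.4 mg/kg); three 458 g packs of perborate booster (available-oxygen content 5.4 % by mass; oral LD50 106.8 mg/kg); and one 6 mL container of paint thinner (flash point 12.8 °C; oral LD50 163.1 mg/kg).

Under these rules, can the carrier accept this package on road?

Yes

Available-oxygen content 7.6 % by mass meets the Class 5.1 criterion (Oxidizer), so the pool-shock granules are Class 5.1.
Available-oxygen content 5.4 % by mass meets the Class 5.1 criterion (Oxidizer), so the perborate booster is Class 5.1.
The paint thinner has flash point 12.8 °C, which is < 27 °C, so it is Class 3 (Flammable Liquid).
Class 5.1 net quantity: (three 583 g packs = 1.749 kg) + (three 458 g packs = 1.374 kg) = 3.123 kg.
That is within the Class 5.1 road limit of 5 kg.
Class 3 quantity: 6 mL.
6 mL ≤ 10 mL (road limit, Class 3) — within limit.
The segregation rule (Class 3 with Class 9) does not apply to Class 5.1 with Class 3.
Every hazard class is within its road limit and no segregation rule is violated.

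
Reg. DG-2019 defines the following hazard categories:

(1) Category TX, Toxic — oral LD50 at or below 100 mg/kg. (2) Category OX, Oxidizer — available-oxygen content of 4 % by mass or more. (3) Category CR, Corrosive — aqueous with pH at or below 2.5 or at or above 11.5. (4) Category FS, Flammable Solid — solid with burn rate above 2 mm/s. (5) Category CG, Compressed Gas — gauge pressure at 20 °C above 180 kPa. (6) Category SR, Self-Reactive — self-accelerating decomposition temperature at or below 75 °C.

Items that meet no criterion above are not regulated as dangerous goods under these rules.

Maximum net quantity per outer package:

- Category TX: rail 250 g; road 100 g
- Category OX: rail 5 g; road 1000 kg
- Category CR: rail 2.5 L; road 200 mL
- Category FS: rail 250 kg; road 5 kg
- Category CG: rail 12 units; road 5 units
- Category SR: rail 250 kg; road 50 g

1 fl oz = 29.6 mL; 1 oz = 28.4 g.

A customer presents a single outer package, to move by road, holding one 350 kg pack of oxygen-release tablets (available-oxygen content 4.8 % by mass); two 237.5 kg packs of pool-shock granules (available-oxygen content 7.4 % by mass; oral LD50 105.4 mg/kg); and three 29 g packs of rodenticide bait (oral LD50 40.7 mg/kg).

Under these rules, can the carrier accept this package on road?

With available-oxygen content 4.8 % by mass (≥ 4 % by mass), the oxygen-release tablets fall in Category OX.
Pool-shock granules: available-oxygen content 7.4 % by mass ≥ 4 % by mass → Category OX (Oxidizer).
Rodenticide bait: oral LD50 40.7 mg/kg ≤ 100 mg/kg → Category TX (Toxic).
Category TX quantity: three 29 g packs = 87 g.
87 g is within the road limit of 100 g for Category TX.
Category OX net quantity: 350 kg + (two 237.5 kg packs = 475 kg) = 825 kg.
825 kg ≤ 1000 kg (road limit, Category OX) — within limit.
Every hazard category is within its road limit and no segregation rule is violated.

Yes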